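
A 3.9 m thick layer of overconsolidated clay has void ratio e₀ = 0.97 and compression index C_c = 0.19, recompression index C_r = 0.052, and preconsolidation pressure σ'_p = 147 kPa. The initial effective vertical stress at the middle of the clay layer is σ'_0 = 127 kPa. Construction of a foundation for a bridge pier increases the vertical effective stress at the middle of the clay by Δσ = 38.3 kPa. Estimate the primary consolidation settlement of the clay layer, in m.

Final effective stress: σ'_f = 127 + 38.3 = 165.3 kPa.
σ'_f = 165.3 > σ'_p = 147 kPa, so the stress path crosses the preconsolidation pressure — recompression up to σ'_p, then virgin compression beyond:
S_c = H/(1+e₀)·[C_r·log₁₀(σ'_p/σ'_0) + C_c·log₁₀(σ'_f/σ'_p)]
    = 3.9/1.97 × [0.052×log₁₀(147/127) + 0.19×log₁₀(165.3/147)]
    = 1.9797 × [0.0033027 + 0.0096815] = 0.0257 m

S_c ≈ 0.0257 m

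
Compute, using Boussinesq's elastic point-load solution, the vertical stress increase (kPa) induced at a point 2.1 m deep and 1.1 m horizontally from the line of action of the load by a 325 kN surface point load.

Δσ_z ≈ 19.2 kPa

Boussinesq vertical stress below a point load on an elastic half-space:
Δσ_z = 3P/(2πz²) · [1 + (r/z)²]^(−5/2)
r/z = 1.1/2.1 = 0.52381; [1+(r/z)²]^(−5/2) = 0.54545.
Δσ_z = 3×325/(2π×2.1²) × 0.54545 = 35.187 × 0.54545 = 19.19 kPa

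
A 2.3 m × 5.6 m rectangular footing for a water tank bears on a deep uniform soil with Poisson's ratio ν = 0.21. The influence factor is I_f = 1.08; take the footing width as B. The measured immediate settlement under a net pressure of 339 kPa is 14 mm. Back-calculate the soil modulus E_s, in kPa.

S_e = q·B·(1−ν²)/E_s · I_f  ⇒  E_s = q·B·(1−ν²)·I_f / S_e.
E_s = 339 × 2.3 × 0.9559 × 1.08 / 0.014 = 57500 kPa

E_s ≈ 57500 kPa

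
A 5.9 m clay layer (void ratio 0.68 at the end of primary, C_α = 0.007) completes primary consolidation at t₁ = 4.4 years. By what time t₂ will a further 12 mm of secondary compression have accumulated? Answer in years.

t₂ ≈ 13.5 years

S_s = C_α·H/(1+e_p)·log₁₀(t₂/t₁) ⇒ log₁₀(t₂/t₁) = S_s·(1+e_p)/(C_α·H).
log₁₀(t₂/t₁) = 0.012 × (1+0.68) / (0.007×5.9) = 0.4881
t₂ = t₁ × 10^0.4881 = 4.4 × 3.077 = 13.54 years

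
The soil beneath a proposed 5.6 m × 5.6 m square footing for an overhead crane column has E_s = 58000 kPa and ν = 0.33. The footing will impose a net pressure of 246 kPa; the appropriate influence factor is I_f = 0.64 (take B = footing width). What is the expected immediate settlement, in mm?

Immediate (elastic) settlement: S_e = q·B·(1−ν²)/E_s · I_f.
S_e = 246 × 5.6 × (1 − 0.33²) / 58000 × 0.64
    = 246 × 5.6 × 0.8911 / 58000 × 0.64
    = 0.01355 m = 13.55 mm

S_e ≈ 13.5 mm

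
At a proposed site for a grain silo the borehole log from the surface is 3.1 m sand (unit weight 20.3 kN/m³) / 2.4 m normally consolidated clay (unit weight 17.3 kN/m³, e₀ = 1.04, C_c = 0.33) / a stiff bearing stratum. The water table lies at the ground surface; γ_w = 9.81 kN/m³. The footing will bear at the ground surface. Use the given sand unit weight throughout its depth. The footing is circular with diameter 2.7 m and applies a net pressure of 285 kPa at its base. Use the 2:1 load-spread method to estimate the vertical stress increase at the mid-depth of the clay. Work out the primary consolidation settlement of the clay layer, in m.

Mid-depth of clay below the ground surface: z = 3.1 + 2.4/2 = 4.3 m.
Total vertical stress at mid-clay: σ_v = 20.3×3.1 + 17.3×1.2 = 83.69 kPa.
Pore pressure: u = 9.81×(4.3 − 0) = 42.183 kPa.
Initial effective stress: σ'_0 = σ_v − u = 83.69 − 42.183 = 41.507 kPa.
Stress increase at mid-clay by the 2:1 spreading method:
Δσ ≈ qD²/(D+z)² = 285×2.7²/(2.7+4.3)² = 42.401 kPa
Final effective stress: σ'_f = σ'_0 + Δσ = 41.507 + 42.401 = 83.908 kPa.
Normally consolidated clay, so the full stress increment lies on the virgin compression line:
S_c = C_c·H/(1+e₀)·log₁₀(σ'_f/σ'_0) = 0.33×2.4/(1+1.04)×log₁₀(83.908/41.507)
    = 0.38824 × 0.30568 = 0.1187 m

S_c ≈ 0.119 m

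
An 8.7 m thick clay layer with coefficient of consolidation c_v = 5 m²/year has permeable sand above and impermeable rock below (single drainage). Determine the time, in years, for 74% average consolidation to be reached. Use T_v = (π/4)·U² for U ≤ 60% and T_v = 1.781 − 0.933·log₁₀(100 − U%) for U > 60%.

t ≈ 6.98 years

Drainage path length: H_d = H = 8.7 m (single drainage).
U > 60%: T_v = 1.781 − 0.933·log₁₀(100 − 74) = 0.46083.
t = T_v·H_d²/c_v = 0.46083×8.7²/5 = 6.976 years.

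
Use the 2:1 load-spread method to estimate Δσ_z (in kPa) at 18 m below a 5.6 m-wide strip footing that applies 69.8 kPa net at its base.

Δσ_z ≈ 16.6 kPa

By the 2:1 method the load spreads at 1 horizontal : 2 vertical, so at depth z the loaded area has grown by z in each plan dimension:
Δσ = qB/(B+z) = 69.8×5.6/(5.6+18) = 16.563 kPa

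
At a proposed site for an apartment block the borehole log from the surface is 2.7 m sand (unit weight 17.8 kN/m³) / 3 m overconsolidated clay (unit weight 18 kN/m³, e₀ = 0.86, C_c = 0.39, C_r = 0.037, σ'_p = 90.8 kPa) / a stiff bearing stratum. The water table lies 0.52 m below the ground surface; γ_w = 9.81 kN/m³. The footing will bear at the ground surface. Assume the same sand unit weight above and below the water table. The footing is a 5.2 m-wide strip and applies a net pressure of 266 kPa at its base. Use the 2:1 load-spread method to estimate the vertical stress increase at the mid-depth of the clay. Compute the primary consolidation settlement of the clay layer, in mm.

Mid-depth of clay below the ground surface: z = 2.7 + 3/2 = 4.2 m.
Total vertical stress at mid-clay: σ_v = 17.8×2.7 + 18×1.5 = 75.06 kPa.
Pore pressure: u = 9.81×(4.2 − 0.52) = 36.101 kPa.
Initial effective stress: σ'_0 = σ_v − u = 75.06 − 36.101 = 38.959 kPa.
Stress increase at mid-clay by the 2:1 spreading method:
Δσ = qB/(B+z) = 266×5.2/(5.2+4.2) = 147.15 kPa
Final effective stress: σ'_f = 38.959 + 147.15 = 186.11 kPa.
σ'_f = 186.11 > σ'_p = 90.8 kPa, so the stress path crosses the preconsolidation pressure — recompression up to σ'_p, then virgin compression beyond:
S_c = H/(1+e₀)·[C_r·log₁₀(σ'_p/σ'_0) + C_c·log₁₀(σ'_f/σ'_p)]
    = 3/1.86 × [0.037×log₁₀(90.8/38.959) + 0.39×log₁₀(186.11/90.8)]
    = 1.6129 × [0.013597 + 0.12156] = 0.218 m

S_c ≈ 218 mm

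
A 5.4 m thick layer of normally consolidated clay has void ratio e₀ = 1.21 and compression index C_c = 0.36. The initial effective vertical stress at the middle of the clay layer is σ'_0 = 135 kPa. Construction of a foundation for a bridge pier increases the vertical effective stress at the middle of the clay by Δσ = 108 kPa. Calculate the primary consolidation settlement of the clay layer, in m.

S_c ≈ 0.225 m

Final effective stress: σ'_f = σ'_0 + Δσ = 135 + 108 = 243 kPa.
Normally consolidated clay, so the full stress increment lies on the virgin compression line:
S_c = C_c·H/(1+e₀)·log₁₀(σ'_f/σ'_0) = 0.36×5.4/(1+1.21)×log₁₀(243/135)
    = 0.87964 × 0.25527 = 0.2245 m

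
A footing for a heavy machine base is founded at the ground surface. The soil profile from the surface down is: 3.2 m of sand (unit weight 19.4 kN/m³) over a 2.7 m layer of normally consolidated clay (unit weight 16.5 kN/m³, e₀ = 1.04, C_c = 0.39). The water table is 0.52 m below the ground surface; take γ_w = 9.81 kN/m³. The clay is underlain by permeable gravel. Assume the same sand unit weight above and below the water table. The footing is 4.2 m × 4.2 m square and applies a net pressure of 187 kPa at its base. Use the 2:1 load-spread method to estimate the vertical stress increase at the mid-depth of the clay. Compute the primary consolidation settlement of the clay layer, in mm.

Mid-depth of clay below the ground surface: z = 3.2 + 2.7/2 = 4.55 m.
Total vertical stress at mid-clay: σ_v = 19.4×3.2 + 16.5×1.35 = 84.355 kPa.
Pore pressure: u = 9.81×(4.55 − 0.52) = 39.534 kPa.
Initial effective stress: σ'_0 = σ_v − u = 84.355 − 39.534 = 44.821 kPa.
Stress increase at mid-clay by the 2:1 spreading method:
Δσ = qBL/((B+z)(L+z)) = 187×4.2×4.2/((4.2+4.55)(4.2+4.55)) = 43.085 kPa
Final effective stress: σ'_f = σ'_0 + Δσ = 44.821 + 43.085 = 87.906 kPa.
Normally consolidated clay, so the full stress increment lies on the virgin compression line:
S_c = C_c·H/(1+e₀)·log₁₀(σ'_f/σ'_0) = 0.39×2.7/(1+1.04)×log₁₀(87.906/44.821)
    = 0.51618 × 0.29254 = 0.151 m

S_c ≈ 151 mm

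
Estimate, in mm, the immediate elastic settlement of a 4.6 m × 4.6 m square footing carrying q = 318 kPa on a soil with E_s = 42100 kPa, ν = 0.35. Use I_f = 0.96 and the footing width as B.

S_e ≈ 29.3 mm

Immediate (elastic) settlement: S_e = q·B·(1−ν²)/E_s · I_f.
S_e = 318 × 4.6 × (1 − 0.35²) / 42100 × 0.96
    = 318 × 4.6 × 0.8775 / 42100 × 0.96
    = 0.02927 m = 29.27 mm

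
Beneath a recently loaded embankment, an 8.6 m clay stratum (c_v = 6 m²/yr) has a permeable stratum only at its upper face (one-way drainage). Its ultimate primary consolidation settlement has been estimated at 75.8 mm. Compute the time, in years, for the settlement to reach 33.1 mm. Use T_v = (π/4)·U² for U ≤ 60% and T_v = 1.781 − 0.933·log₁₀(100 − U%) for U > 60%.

t ≈ 1.85 years

Drainage path length: H_d = H = 8.6 m (single drainage).
U = S(t)/S_ult = 33.1/75.8 = 0.4367.
U ≤ 60%: T_v = (π/4)·U² = (π/4)×0.43668² = 0.14976.
t = T_v·H_d²/c_v = 0.14976×8.6²/6 = 1.846 years.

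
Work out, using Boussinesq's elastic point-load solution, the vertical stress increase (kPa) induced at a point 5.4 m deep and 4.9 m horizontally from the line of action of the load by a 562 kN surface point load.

Δσ_z ≈ 2.05 kPa

Boussinesq vertical stress below a point load on an elastic half-space:
Δσ_z = 3P/(2πz²) · [1 + (r/z)²]^(−5/2)
r/z = 4.9/5.4 = 0.90741; [1+(r/z)²]^(−5/2) = 0.22274.
Δσ_z = 3×562/(2π×5.4²) × 0.22274 = 9.2022 × 0.22274 = 2.05 kPa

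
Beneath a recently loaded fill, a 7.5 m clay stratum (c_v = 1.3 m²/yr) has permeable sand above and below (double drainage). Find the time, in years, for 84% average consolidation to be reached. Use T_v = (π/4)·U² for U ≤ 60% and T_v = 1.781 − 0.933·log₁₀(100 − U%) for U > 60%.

Drainage path length: H_d = H/2 = 3.75 m (double drainage).
U > 60%: T_v = 1.781 − 0.933·log₁₀(100 − 84) = 0.65756.
t = T_v·H_d²/c_v = 0.65756×3.75²/1.3 = 7.113 years.

t ≈ 7.11 years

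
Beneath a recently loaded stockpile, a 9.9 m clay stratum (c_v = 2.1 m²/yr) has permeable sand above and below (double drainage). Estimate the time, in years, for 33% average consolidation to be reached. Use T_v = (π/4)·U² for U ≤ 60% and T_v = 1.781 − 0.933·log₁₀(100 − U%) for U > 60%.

Drainage path length: H_d = H/2 = 4.95 m (double drainage).
U ≤ 60%: T_v = (π/4)·U² = (π/4)×0.33² = 0.08553.
t = T_v·H_d²/c_v = 0.08553×4.95²/2.1 = 0.998 years.

t ≈ 0.998 years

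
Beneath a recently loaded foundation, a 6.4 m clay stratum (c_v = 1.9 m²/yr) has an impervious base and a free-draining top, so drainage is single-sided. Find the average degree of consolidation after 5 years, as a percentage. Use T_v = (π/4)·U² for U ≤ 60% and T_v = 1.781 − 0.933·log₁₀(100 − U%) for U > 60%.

U ≈ 54.3 %

Drainage path length: H_d = H = 6.4 m (single drainage).
T_v = c_v·t/H_d² = 1.9×5/6.4² = 0.23193.
T_v = 0.23193 corresponds to the U ≤ 60% branch:
U = √(4T_v/π) = 0.5434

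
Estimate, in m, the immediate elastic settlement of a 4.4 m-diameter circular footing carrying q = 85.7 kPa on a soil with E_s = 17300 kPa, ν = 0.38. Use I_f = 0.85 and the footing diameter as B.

Immediate (elastic) settlement: S_e = q·B·(1−ν²)/E_s · I_f.
S_e = 85.7 × 4.4 × (1 − 0.38²) / 17300 × 0.85
    = 85.7 × 4.4 × 0.8556 / 17300 × 0.85
    = 0.01585 m

S_e ≈ 0.0159 m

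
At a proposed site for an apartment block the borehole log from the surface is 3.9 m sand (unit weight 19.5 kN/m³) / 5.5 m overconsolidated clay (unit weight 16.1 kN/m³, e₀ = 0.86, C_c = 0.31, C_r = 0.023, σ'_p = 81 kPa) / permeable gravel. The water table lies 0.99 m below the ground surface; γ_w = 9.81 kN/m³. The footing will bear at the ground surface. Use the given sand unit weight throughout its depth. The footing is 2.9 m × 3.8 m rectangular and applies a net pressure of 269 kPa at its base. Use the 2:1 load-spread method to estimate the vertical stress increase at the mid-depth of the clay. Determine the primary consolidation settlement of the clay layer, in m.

S_c ≈ 0.068 m

Mid-depth of clay below the ground surface: z = 3.9 + 5.5/2 = 6.65 m.
Total vertical stress at mid-clay: σ_v = 19.5×3.9 + 16.1×2.75 = 120.33 kPa.
Pore pressure: u = 9.81×(6.65 − 0.99) = 55.525 kPa.
Initial effective stress: σ'_0 = σ_v − u = 120.33 − 55.525 = 64.805 kPa.
Stress increase at mid-clay by the 2:1 spreading method:
Δσ = qBL/((B+z)(L+z)) = 269×2.9×3.8/((2.9+6.65)(3.8+6.65)) = 29.704 kPa
Final effective stress: σ'_f = 64.805 + 29.704 = 94.509 kPa.
σ'_f = 94.509 > σ'_p = 81 kPa, so the stress path crosses the preconsolidation pressure — recompression up to σ'_p, then virgin compression beyond:
S_c = H/(1+e₀)·[C_r·log₁₀(σ'_p/σ'_0) + C_c·log₁₀(σ'_f/σ'_p)]
    = 5.5/1.86 × [0.023×log₁₀(81/64.805) + 0.31×log₁₀(94.509/81)]
    = 2.957 × [0.0022282 + 0.020766] = 0.06799 m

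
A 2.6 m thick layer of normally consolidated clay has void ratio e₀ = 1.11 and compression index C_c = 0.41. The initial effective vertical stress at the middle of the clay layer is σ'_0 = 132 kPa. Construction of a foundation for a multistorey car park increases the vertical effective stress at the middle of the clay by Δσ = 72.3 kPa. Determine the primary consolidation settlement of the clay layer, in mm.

S_c ≈ 95.8 mm

Final effective stress: σ'_f = σ'_0 + Δσ = 132 + 72.3 = 204.3 kPa.
Normally consolidated clay, so the full stress increment lies on the virgin compression line:
S_c = C_c·H/(1+e₀)·log₁₀(σ'_f/σ'_0) = 0.41×2.6/(1+1.11)×log₁₀(204.3/132)
    = 0.50521 × 0.18969 = 0.09583 m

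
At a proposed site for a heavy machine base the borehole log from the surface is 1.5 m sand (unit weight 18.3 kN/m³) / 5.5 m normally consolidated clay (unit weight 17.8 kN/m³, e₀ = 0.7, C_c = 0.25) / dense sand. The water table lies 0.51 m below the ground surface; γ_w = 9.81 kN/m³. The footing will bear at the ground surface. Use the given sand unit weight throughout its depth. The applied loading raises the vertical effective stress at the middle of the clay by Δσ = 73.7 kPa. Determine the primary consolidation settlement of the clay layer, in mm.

Mid-depth of clay below the ground surface: z = 1.5 + 5.5/2 = 4.25 m.
Total vertical stress at mid-clay: σ_v = 18.3×1.5 + 17.8×2.75 = 76.4 kPa.
Pore pressure: u = 9.81×(4.25 − 0.51) = 36.689 kPa.
Initial effective stress: σ'_0 = σ_v − u = 76.4 − 36.689 = 39.711 kPa.
Final effective stress: σ'_f = σ'_0 + Δσ = 39.711 + 73.7 = 113.41 kPa.
Normally consolidated clay, so the full stress increment lies on the virgin compression line:
S_c = C_c·H/(1+e₀)·log₁₀(σ'_f/σ'_0) = 0.25×5.5/(1+0.7)×log₁₀(113.41/39.711)
    = 0.80882 × 0.45574 = 0.3686 m

S_c ≈ 369 mm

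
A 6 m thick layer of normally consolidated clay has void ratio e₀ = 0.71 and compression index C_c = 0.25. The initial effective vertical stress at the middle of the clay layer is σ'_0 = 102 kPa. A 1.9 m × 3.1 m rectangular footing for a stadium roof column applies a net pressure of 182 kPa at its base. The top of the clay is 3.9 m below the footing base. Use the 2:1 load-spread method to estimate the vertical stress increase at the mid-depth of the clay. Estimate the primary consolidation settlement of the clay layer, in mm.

Mid-depth of clay below the footing base: z = 3.9 + 6/2 = 6.9 m.
Stress increase at mid-clay by the 2:1 spreading method:
Δσ = qBL/((B+z)(L+z)) = 182×1.9×3.1/((1.9+6.9)(3.1+6.9)) = 12.182 kPa
Final effective stress: σ'_f = σ'_0 + Δσ = 102 + 12.182 = 114.18 kPa.
Normally consolidated clay, so the full stress increment lies on the virgin compression line:
S_c = C_c·H/(1+e₀)·log₁₀(σ'_f/σ'_0) = 0.25×6/(1+0.71)×log₁₀(114.18/102)
    = 0.87719 × 0.04899 = 0.04297 m

S_c ≈ 43 mm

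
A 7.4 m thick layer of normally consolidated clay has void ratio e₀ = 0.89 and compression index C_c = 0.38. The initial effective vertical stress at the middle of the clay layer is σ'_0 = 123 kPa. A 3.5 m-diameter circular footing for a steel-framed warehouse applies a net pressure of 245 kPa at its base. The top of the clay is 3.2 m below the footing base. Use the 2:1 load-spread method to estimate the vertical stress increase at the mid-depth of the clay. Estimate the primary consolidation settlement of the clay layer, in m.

Mid-depth of clay below the footing base: z = 3.2 + 7.4/2 = 6.9 m.
Stress increase at mid-clay by the 2:1 spreading method:
Δσ ≈ qD²/(D+z)² = 245×3.5²/(3.5+6.9)² = 27.748 kPa
Final effective stress: σ'_f = σ'_0 + Δσ = 123 + 27.748 = 150.75 kPa.
Normally consolidated clay, so the full stress increment lies on the virgin compression line:
S_c = C_c·H/(1+e₀)·log₁₀(σ'_f/σ'_0) = 0.38×7.4/(1+0.89)×log₁₀(150.75/123)
    = 1.4878 × 0.088352 = 0.1315 m

S_c ≈ 0.131 m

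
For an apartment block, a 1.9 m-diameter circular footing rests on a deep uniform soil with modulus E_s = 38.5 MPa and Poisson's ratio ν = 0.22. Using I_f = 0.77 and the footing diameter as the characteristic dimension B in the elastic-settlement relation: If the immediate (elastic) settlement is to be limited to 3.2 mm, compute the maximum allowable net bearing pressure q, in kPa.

E_s = 38.5 MPa = 38500 kPa.
S_e = q·B·(1−ν²)/E_s · I_f  ⇒  q = S_e·E_s / (B·(1−ν²)·I_f).
q = 0.0032 × 38500 / (1.9 × 0.9516 × 0.77) = 88.49 kPa

q ≈ 88.5 kPa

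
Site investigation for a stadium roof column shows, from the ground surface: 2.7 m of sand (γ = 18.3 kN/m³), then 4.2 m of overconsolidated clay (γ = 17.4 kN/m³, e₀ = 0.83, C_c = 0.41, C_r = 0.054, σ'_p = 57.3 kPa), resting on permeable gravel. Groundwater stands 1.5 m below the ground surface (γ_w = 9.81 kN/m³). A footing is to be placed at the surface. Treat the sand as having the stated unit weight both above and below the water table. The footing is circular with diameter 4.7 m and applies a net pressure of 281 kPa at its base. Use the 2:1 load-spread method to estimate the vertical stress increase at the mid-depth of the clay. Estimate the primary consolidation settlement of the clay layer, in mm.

S_c ≈ 314 mm

Mid-depth of clay below the ground surface: z = 2.7 + 4.2/2 = 4.8 m.
Total vertical stress at mid-clay: σ_v = 18.3×2.7 + 17.4×2.1 = 85.95 kPa.
Pore pressure: u = 9.81×(4.8 − 1.5) = 32.373 kPa.
Initial effective stress: σ'_0 = σ_v − u = 85.95 − 32.373 = 53.577 kPa.
Stress increase at mid-clay by the 2:1 spreading method:
Δσ ≈ qD²/(D+z)² = 281×4.7²/(4.7+4.8)² = 68.779 kPa
Final effective stress: σ'_f = 53.577 + 68.779 = 122.36 kPa.
σ'_f = 122.36 > σ'_p = 57.3 kPa, so the stress path crosses the preconsolidation pressure — recompression up to σ'_p, then virgin compression beyond:
S_c = H/(1+e₀)·[C_r·log₁₀(σ'_p/σ'_0) + C_c·log₁₀(σ'_f/σ'_p)]
    = 4.2/1.83 × [0.054×log₁₀(57.3/53.577) + 0.41×log₁₀(122.36/57.3)]
    = 2.2951 × [0.0015755 + 0.13509] = 0.3137 m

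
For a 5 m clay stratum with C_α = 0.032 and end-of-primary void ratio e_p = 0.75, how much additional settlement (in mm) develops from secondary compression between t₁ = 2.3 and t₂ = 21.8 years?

Secondary compression: S_s = C_α·H/(1+e_p)·log₁₀(t₂/t₁)
S_s = 0.032×5/(1+0.75)×log₁₀(21.8/2.3)
    = 0.09143 × 0.9767 = 0.0893 m

S_s ≈ 89.3 mm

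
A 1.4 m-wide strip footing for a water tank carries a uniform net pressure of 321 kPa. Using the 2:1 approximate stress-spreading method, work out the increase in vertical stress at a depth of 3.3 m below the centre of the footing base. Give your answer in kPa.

Δσ_z ≈ 95.6 kPa

By the 2:1 method the load spreads at 1 horizontal : 2 vertical, so at depth z the loaded area has grown by z in each plan dimension:
Δσ = qB/(B+z) = 321×1.4/(1.4+3.3) = 95.617 kPa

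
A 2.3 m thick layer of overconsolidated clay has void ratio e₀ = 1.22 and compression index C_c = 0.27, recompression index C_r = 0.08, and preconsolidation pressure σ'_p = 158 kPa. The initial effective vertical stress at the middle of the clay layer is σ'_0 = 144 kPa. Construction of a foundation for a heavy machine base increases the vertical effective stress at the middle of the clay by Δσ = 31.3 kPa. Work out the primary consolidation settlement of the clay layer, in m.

Final effective stress: σ'_f = 144 + 31.3 = 175.3 kPa.
σ'_f = 175.3 > σ'_p = 158 kPa, so the stress path crosses the preconsolidation pressure — recompression up to σ'_p, then virgin compression beyond:
S_c = H/(1+e₀)·[C_r·log₁₀(σ'_p/σ'_0) + C_c·log₁₀(σ'_f/σ'_p)]
    = 2.3/2.22 × [0.08×log₁₀(158/144) + 0.27×log₁₀(175.3/158)]
    = 1.036 × [0.0032236 + 0.012184] = 0.01596 m

S_c ≈ 0.016 m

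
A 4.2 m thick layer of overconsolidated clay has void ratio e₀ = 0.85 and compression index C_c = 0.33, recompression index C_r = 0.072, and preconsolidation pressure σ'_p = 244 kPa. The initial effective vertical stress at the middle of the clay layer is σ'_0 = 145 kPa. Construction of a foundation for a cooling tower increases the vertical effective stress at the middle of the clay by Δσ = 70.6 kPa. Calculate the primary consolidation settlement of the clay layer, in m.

Final effective stress: σ'_f = 145 + 70.6 = 215.6 kPa.
σ'_f = 215.6 ≤ σ'_p = 244 kPa, so the clay remains overconsolidated and only the recompression index applies:
S_c = C_r·H/(1+e₀)·log₁₀(σ'_f/σ'_0) = 0.072×4.2/1.85×log₁₀(215.6/145)
    = 0.16346 × 0.17228 = 0.02816 m

S_c ≈ 0.0282 m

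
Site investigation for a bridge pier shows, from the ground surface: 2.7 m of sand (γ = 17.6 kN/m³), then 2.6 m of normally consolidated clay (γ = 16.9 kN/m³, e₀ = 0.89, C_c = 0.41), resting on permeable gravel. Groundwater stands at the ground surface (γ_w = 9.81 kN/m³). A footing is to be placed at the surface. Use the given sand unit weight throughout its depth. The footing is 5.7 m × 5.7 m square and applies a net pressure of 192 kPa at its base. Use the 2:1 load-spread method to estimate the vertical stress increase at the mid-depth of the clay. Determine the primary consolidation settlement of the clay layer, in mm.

Mid-depth of clay below the ground surface: z = 2.7 + 2.6/2 = 4 m.
Total vertical stress at mid-clay: σ_v = 17.6×2.7 + 16.9×1.3 = 69.49 kPa.
Pore pressure: u = 9.81×(4 − 0) = 39.24 kPa.
Initial effective stress: σ'_0 = σ_v − u = 69.49 − 39.24 = 30.25 kPa.
Stress increase at mid-clay by the 2:1 spreading method:
Δσ = qBL/((B+z)(L+z)) = 192×5.7×5.7/((5.7+4)(5.7+4)) = 66.299 kPa
Final effective stress: σ'_f = σ'_0 + Δσ = 30.25 + 66.299 = 96.549 kPa.
Normally consolidated clay, so the full stress increment lies on the virgin compression line:
S_c = C_c·H/(1+e₀)·log₁₀(σ'_f/σ'_0) = 0.41×2.6/(1+0.89)×log₁₀(96.549/30.25)
    = 0.56402 × 0.50402 = 0.2843 m

S_c ≈ 284 mm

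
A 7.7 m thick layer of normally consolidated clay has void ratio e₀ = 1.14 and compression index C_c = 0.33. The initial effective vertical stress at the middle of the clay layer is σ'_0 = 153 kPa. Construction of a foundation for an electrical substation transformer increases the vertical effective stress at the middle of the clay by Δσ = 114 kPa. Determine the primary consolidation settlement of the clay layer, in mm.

S_c ≈ 287 mm

Final effective stress: σ'_f = σ'_0 + Δσ = 153 + 114 = 267 kPa.
Normally consolidated clay, so the full stress increment lies on the virgin compression line:
S_c = C_c·H/(1+e₀)·log₁₀(σ'_f/σ'_0) = 0.33×7.7/(1+1.14)×log₁₀(267/153)
    = 1.1874 × 0.24182 = 0.2871 m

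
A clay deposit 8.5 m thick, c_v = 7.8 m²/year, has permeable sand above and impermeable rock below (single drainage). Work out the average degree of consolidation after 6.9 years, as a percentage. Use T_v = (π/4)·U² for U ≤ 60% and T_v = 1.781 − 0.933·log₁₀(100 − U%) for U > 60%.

U ≈ 87.1 %

Drainage path length: H_d = H = 8.5 m (single drainage).
T_v = c_v·t/H_d² = 7.8×6.9/8.5² = 0.74491.
T_v = 0.74491 corresponds to the U > 60% branch:
U = 1 − 10^((1.781 − T_v)/0.933)/100 = 0.871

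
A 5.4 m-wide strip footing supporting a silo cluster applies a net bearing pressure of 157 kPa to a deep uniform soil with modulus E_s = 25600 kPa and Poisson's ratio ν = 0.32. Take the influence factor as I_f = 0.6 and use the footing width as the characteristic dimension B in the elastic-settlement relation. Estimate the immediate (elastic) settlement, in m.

S_e ≈ 0.0178 m

Immediate (elastic) settlement: S_e = q·B·(1−ν²)/E_s · I_f.
S_e = 157 × 5.4 × (1 − 0.32²) / 25600 × 0.6
    = 157 × 5.4 × 0.8976 / 25600 × 0.6
    = 0.01784 m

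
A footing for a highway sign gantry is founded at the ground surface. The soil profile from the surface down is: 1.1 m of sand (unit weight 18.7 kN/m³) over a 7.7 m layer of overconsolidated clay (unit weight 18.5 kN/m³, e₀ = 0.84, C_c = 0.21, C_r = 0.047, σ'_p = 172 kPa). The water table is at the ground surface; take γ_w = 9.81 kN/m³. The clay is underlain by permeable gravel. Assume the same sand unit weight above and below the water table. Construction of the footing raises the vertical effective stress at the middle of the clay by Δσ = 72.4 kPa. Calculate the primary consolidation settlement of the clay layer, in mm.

S_c ≈ 84 mm

Mid-depth of clay below the ground surface: z = 1.1 + 7.7/2 = 4.95 m.
Total vertical stress at mid-clay: σ_v = 18.7×1.1 + 18.5×3.85 = 91.795 kPa.
Pore pressure: u = 9.81×(4.95 − 0) = 48.56 kPa.
Initial effective stress: σ'_0 = σ_v − u = 91.795 − 48.56 = 43.235 kPa.
Final effective stress: σ'_f = 43.235 + 72.4 = 115.64 kPa.
σ'_f = 115.64 ≤ σ'_p = 172 kPa, so the clay remains overconsolidated and only the recompression index applies:
S_c = C_r·H/(1+e₀)·log₁₀(σ'_f/σ'_0) = 0.047×7.7/1.84×log₁₀(115.64/43.235)
    = 0.19669 × 0.42727 = 0.08404 m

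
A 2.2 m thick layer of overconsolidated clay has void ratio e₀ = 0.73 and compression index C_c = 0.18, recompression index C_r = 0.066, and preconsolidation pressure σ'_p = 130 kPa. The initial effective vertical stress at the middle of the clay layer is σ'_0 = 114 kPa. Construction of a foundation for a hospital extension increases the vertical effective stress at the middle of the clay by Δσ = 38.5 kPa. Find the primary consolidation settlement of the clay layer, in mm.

Final effective stress: σ'_f = 114 + 38.5 = 152.5 kPa.
σ'_f = 152.5 > σ'_p = 130 kPa, so the stress path crosses the preconsolidation pressure — recompression up to σ'_p, then virgin compression beyond:
S_c = H/(1+e₀)·[C_r·log₁₀(σ'_p/σ'_0) + C_c·log₁₀(σ'_f/σ'_p)]
    = 2.2/1.73 × [0.066×log₁₀(130/114) + 0.18×log₁₀(152.5/130)]
    = 1.2717 × [0.0037645 + 0.012479] = 0.02066 m

S_c ≈ 20.7 mm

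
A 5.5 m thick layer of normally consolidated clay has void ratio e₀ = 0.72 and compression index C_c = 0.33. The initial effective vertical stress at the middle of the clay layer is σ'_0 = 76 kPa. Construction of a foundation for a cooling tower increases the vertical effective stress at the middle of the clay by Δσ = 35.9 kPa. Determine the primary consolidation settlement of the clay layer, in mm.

S_c ≈ 177 mm

Final effective stress: σ'_f = σ'_0 + Δσ = 76 + 35.9 = 111.9 kPa.
Normally consolidated clay, so the full stress increment lies on the virgin compression line:
S_c = C_c·H/(1+e₀)·log₁₀(σ'_f/σ'_0) = 0.33×5.5/(1+0.72)×log₁₀(111.9/76)
    = 1.0552 × 0.16802 = 0.1773 m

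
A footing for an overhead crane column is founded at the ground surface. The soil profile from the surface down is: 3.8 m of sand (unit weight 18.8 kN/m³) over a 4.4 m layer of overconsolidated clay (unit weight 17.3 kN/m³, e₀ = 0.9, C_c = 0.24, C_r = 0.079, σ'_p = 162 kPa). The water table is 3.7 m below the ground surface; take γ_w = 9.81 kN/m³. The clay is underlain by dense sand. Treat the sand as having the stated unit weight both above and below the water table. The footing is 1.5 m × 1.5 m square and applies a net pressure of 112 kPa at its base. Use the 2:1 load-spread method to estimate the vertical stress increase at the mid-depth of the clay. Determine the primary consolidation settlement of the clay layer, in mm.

S_c ≈ 3.99 mm

Mid-depth of clay below the ground surface: z = 3.8 + 4.4/2 = 6 m.
Total vertical stress at mid-clay: σ_v = 18.8×3.8 + 17.3×2.2 = 109.5 kPa.
Pore pressure: u = 9.81×(6 − 3.7) = 22.563 kPa.
Initial effective stress: σ'_0 = σ_v − u = 109.5 − 22.563 = 86.937 kPa.
Stress increase at mid-clay by the 2:1 spreading method:
Δσ = qBL/((B+z)(L+z)) = 112×1.5×1.5/((1.5+6)(1.5+6)) = 4.48 kPa
Final effective stress: σ'_f = 86.937 + 4.48 = 91.417 kPa.
σ'_f = 91.417 ≤ σ'_p = 162 kPa, so the clay remains overconsolidated and only the recompression index applies:
S_c = C_r·H/(1+e₀)·log₁₀(σ'_f/σ'_0) = 0.079×4.4/1.9×log₁₀(91.417/86.937)
    = 0.18295 × 0.021822 = 0.003992 m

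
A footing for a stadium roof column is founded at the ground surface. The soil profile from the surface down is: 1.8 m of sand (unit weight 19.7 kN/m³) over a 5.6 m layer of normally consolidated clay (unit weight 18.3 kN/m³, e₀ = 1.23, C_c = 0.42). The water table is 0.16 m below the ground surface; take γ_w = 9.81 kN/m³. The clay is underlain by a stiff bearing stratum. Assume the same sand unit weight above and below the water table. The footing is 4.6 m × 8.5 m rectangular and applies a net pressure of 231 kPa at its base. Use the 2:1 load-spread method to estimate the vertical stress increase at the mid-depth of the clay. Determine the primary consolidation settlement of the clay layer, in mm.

Mid-depth of clay below the ground surface: z = 1.8 + 5.6/2 = 4.6 m.
Total vertical stress at mid-clay: σ_v = 19.7×1.8 + 18.3×2.8 = 86.7 kPa.
Pore pressure: u = 9.81×(4.6 − 0.16) = 43.556 kPa.
Initial effective stress: σ'_0 = σ_v − u = 86.7 − 43.556 = 43.144 kPa.
Stress increase at mid-clay by the 2:1 spreading method:
Δσ = qBL/((B+z)(L+z)) = 231×4.6×8.5/((4.6+4.6)(8.5+4.6)) = 74.943 kPa
Final effective stress: σ'_f = σ'_0 + Δσ = 43.144 + 74.943 = 118.09 kPa.
Normally consolidated clay, so the full stress increment lies on the virgin compression line:
S_c = C_c·H/(1+e₀)·log₁₀(σ'_f/σ'_0) = 0.42×5.6/(1+1.23)×log₁₀(118.09/43.144)
    = 1.0547 × 0.43729 = 0.4612 m

S_c ≈ 461 mm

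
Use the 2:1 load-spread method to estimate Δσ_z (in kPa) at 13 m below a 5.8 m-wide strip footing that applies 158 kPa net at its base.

By the 2:1 method the load spreads at 1 horizontal : 2 vertical, so at depth z the loaded area has grown by z in each plan dimension:
Δσ = qB/(B+z) = 158×5.8/(5.8+13) = 48.745 kPa

Δσ_z ≈ 48.7 kPa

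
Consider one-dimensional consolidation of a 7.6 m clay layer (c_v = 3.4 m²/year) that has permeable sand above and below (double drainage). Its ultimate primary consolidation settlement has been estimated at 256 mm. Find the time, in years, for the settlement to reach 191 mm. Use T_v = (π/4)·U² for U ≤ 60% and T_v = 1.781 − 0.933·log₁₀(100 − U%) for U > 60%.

Drainage path length: H_d = H/2 = 3.8 m (double drainage).
U = S(t)/S_ult = 191/256 = 0.7461.
U > 60%: T_v = 1.781 − 0.933·log₁₀(100 − 74.609) = 0.47044.
t = T_v·H_d²/c_v = 0.47044×3.8²/3.4 = 1.998 years.

t ≈ 2 years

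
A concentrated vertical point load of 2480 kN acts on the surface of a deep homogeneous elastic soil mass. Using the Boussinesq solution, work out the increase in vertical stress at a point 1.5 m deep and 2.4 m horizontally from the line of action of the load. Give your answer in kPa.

Δσ_z ≈ 22 kPa

Boussinesq vertical stress below a point load on an elastic half-space:
Δσ_z = 3P/(2πz²) · [1 + (r/z)²]^(−5/2)
r/z = 2.4/1.5 = 1.6; [1+(r/z)²]^(−5/2) = 0.041819.
Δσ_z = 3×2480/(2π×1.5²) × 0.041819 = 526.27 × 0.041819 = 22.01 kPa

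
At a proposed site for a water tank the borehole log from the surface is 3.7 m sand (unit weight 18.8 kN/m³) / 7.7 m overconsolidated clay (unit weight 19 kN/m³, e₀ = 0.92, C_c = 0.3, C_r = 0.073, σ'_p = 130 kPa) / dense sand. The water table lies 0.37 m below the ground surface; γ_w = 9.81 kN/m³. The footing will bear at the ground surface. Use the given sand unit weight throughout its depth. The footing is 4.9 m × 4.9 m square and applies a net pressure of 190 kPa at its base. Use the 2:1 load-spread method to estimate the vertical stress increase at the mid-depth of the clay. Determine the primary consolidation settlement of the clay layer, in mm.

Mid-depth of clay below the ground surface: z = 3.7 + 7.7/2 = 7.55 m.
Total vertical stress at mid-clay: σ_v = 18.8×3.7 + 19×3.85 = 142.71 kPa.
Pore pressure: u = 9.81×(7.55 − 0.37) = 70.436 kPa.
Initial effective stress: σ'_0 = σ_v − u = 142.71 − 70.436 = 72.274 kPa.
Stress increase at mid-clay by the 2:1 spreading method:
Δσ = qBL/((B+z)(L+z)) = 190×4.9×4.9/((4.9+7.55)(4.9+7.55)) = 29.431 kPa
Final effective stress: σ'_f = 72.274 + 29.431 = 101.7 kPa.
σ'_f = 101.7 ≤ σ'_p = 130 kPa, so the clay remains overconsolidated and only the recompression index applies:
S_c = C_r·H/(1+e₀)·log₁₀(σ'_f/σ'_0) = 0.073×7.7/1.92×log₁₀(101.7/72.274)
    = 0.29276 × 0.14834 = 0.04343 m

S_c ≈ 43.4 mm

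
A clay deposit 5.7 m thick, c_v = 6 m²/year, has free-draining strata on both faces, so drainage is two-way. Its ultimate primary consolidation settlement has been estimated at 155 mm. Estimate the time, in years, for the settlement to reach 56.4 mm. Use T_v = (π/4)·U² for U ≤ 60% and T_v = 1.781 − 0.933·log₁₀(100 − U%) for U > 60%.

t ≈ 0.141 years

Drainage path length: H_d = H/2 = 2.85 m (double drainage).
U = S(t)/S_ult = 56.4/155 = 0.3639.
U ≤ 60%: T_v = (π/4)·U² = (π/4)×0.36387² = 0.10399.
t = T_v·H_d²/c_v = 0.10399×2.85²/6 = 0.1408 years.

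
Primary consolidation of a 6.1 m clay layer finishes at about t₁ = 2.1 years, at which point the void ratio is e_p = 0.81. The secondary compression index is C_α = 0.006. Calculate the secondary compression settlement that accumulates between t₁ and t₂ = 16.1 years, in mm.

S_s ≈ 17.9 mm

Secondary compression: S_s = C_α·H/(1+e_p)·log₁₀(t₂/t₁)
S_s = 0.006×6.1/(1+0.81)×log₁₀(16.1/2.1)
    = 0.02022 × 0.8846 = 0.01789 m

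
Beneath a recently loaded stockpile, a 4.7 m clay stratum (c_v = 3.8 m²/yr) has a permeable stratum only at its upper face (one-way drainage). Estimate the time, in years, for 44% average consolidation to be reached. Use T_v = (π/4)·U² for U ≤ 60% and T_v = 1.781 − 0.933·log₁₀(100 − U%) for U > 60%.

t ≈ 0.884 years

Drainage path length: H_d = H = 4.7 m (single drainage).
U ≤ 60%: T_v = (π/4)·U² = (π/4)×0.44² = 0.15205.
t = T_v·H_d²/c_v = 0.15205×4.7²/3.8 = 0.8839 years.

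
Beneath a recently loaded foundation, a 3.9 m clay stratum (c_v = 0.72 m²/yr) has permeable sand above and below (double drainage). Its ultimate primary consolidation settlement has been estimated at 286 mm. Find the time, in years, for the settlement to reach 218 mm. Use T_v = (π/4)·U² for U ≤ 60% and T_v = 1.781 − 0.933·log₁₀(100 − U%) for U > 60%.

t ≈ 2.63 years

Drainage path length: H_d = H/2 = 1.95 m (double drainage).
U = S(t)/S_ult = 218/286 = 0.7622.
U > 60%: T_v = 1.781 − 0.933·log₁₀(100 − 76.224) = 0.49706.
t = T_v·H_d²/c_v = 0.49706×1.95²/0.72 = 2.625 years.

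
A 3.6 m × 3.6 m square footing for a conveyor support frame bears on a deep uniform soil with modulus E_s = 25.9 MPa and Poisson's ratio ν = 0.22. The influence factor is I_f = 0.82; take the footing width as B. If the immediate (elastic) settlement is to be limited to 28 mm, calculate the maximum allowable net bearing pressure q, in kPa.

q ≈ 258 kPa

E_s = 25.9 MPa = 25900 kPa.
S_e = q·B·(1−ν²)/E_s · I_f  ⇒  q = S_e·E_s / (B·(1−ν²)·I_f).
q = 0.028 × 25900 / (3.6 × 0.9516 × 0.82) = 258.2 kPa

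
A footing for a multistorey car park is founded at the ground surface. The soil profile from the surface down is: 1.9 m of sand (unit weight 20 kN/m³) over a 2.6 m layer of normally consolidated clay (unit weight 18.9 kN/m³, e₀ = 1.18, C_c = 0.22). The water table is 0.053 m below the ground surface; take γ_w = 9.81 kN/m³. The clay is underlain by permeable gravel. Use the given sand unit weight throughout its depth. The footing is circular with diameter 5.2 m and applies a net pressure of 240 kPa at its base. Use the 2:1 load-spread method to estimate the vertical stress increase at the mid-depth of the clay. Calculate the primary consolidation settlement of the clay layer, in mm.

S_c ≈ 155 mm

Mid-depth of clay below the ground surface: z = 1.9 + 2.6/2 = 3.2 m.
Total vertical stress at mid-clay: σ_v = 20×1.9 + 18.9×1.3 = 62.57 kPa.
Pore pressure: u = 9.81×(3.2 − 0.053) = 30.872 kPa.
Initial effective stress: σ'_0 = σ_v − u = 62.57 − 30.872 = 31.698 kPa.
Stress increase at mid-clay by the 2:1 spreading method:
Δσ ≈ qD²/(D+z)² = 240×5.2²/(5.2+3.2)² = 91.973 kPa
Final effective stress: σ'_f = σ'_0 + Δσ = 31.698 + 91.973 = 123.67 kPa.
Normally consolidated clay, so the full stress increment lies on the virgin compression line:
S_c = C_c·H/(1+e₀)·log₁₀(σ'_f/σ'_0) = 0.22×2.6/(1+1.18)×log₁₀(123.67/31.698)
    = 0.26239 × 0.59123 = 0.1551 m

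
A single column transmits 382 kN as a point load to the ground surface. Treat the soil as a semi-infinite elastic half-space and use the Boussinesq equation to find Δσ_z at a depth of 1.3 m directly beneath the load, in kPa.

Boussinesq vertical stress below a point load on an elastic half-space:
Δσ_z = 3P/(2πz²) · [1 + (r/z)²]^(−5/2)
r/z = 0/1.3 = 0; [1+(r/z)²]^(−5/2) = 1.
Δσ_z = 3×382/(2π×1.3²) × 1 = 107.92 × 1 = 107.9 kPa

Δσ_z ≈ 108 kPa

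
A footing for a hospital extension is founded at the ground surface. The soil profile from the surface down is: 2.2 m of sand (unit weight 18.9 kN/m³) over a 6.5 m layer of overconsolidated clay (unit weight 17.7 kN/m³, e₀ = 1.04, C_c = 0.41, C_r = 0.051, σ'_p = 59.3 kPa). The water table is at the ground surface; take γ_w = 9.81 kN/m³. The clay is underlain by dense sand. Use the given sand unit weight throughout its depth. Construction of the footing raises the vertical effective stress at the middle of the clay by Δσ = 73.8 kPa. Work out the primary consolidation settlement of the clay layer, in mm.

S_c ≈ 416 mm

Mid-depth of clay below the ground surface: z = 2.2 + 6.5/2 = 5.45 m.
Total vertical stress at mid-clay: σ_v = 18.9×2.2 + 17.7×3.25 = 99.105 kPa.
Pore pressure: u = 9.81×(5.45 − 0) = 53.465 kPa.
Initial effective stress: σ'_0 = σ_v − u = 99.105 − 53.465 = 45.64 kPa.
Final effective stress: σ'_f = 45.64 + 73.8 = 119.44 kPa.
σ'_f = 119.44 > σ'_p = 59.3 kPa, so the stress path crosses the preconsolidation pressure — recompression up to σ'_p, then virgin compression beyond:
S_c = H/(1+e₀)·[C_r·log₁₀(σ'_p/σ'_0) + C_c·log₁₀(σ'_f/σ'_p)]
    = 6.5/2.04 × [0.051×log₁₀(59.3/45.64) + 0.41×log₁₀(119.44/59.3)]
    = 3.1863 × [0.0057992 + 0.12468] = 0.4157 m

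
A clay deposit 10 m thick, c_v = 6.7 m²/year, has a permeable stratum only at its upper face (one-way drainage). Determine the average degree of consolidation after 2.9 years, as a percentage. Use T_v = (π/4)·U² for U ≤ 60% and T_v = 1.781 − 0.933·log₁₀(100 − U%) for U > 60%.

U ≈ 49.7 %

Drainage path length: H_d = H = 10 m (single drainage).
T_v = c_v·t/H_d² = 6.7×2.9/10² = 0.1943.
T_v = 0.1943 corresponds to the U ≤ 60% branch:
U = √(4T_v/π) = 0.4974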